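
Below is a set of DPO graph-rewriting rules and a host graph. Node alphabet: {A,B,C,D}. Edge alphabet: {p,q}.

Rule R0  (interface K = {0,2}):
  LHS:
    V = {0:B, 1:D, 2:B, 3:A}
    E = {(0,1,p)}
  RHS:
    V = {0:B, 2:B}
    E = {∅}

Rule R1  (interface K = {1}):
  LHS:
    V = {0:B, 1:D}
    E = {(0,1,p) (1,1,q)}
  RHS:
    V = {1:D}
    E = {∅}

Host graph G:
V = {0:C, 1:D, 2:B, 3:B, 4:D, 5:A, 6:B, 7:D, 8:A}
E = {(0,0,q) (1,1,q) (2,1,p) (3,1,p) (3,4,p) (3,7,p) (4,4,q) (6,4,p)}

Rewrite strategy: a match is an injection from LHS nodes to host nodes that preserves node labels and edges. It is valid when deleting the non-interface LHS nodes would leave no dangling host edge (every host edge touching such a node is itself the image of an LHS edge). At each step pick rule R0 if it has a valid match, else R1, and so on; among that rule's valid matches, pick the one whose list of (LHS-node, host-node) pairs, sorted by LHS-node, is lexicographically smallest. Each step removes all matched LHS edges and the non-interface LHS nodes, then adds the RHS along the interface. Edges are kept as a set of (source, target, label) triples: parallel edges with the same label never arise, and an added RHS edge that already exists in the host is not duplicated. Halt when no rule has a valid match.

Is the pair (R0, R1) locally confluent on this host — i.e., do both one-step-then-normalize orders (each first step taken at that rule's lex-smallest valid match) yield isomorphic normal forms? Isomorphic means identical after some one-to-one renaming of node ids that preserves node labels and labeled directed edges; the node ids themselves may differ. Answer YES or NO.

branch R0-first: apply at {0↦3, 1↦7, 2↦2, 3↦5} → |E|=7, then 3 more step(s) → NF |V|=3 |E|=2 V={0:C, 4:D, 6:B} E=0-q->0 6-p->4
branch R1-first: apply at {0↦2, 1↦1} → |E|=6, then 3 more step(s) → NF |V|=3 |E|=2 V={0:C, 4:D, 6:B} E=0-q->0 6-p->4
graphs isomorphic (equal up to label-preserving node renaming)

Answer: YES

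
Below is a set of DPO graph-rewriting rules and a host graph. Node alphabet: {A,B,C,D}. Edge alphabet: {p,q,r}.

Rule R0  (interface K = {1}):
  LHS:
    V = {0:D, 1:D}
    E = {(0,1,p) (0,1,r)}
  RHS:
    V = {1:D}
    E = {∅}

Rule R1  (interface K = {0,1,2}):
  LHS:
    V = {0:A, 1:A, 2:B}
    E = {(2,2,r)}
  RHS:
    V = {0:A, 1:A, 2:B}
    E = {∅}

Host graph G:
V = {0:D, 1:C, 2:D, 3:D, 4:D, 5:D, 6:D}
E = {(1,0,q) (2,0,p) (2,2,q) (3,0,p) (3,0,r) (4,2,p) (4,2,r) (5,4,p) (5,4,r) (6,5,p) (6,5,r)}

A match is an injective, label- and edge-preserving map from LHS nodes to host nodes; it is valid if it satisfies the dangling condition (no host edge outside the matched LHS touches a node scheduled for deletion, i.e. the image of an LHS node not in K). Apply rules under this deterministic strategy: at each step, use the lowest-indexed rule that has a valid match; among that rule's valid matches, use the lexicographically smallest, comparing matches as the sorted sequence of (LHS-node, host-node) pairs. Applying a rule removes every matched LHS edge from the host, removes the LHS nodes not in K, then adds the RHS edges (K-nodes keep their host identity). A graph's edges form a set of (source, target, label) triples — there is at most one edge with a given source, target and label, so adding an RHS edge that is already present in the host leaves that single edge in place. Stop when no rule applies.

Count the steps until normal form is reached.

Answer: 4

Steps:
initial: |V|=7 |E|=11  E = 1-q->0 2-p->0 2-q->2 3-p->0 3-r->0 4-p->2 4-r->2 5-p->4 5-r->4 6-p->5 6-r->5
step 1: apply R0 at {0↦3, 1↦0}  → |V|=6 |E|=9  E = 1-q->0 2-p->0 2-q->2 4-p->2 4-r->2 5-p->4 5-r->4 6-p->5 6-r->5
step 2: apply R0 at {0↦6, 1↦5}  → |V|=5 |E|=7  E = 1-q->0 2-p->0 2-q->2 4-p->2 4-r->2 5-p->4 5-r->4
step 3: apply R0 at {0↦5, 1↦4}  → |V|=4 |E|=5  E = 1-q->0 2-p->0 2-q->2 4-p->2 4-r->2
step 4: apply R0 at {0↦4, 1↦2}  → |V|=3 |E|=3  E = 1-q->0 2-p->0 2-q->2
final graph: no rule applies after step 4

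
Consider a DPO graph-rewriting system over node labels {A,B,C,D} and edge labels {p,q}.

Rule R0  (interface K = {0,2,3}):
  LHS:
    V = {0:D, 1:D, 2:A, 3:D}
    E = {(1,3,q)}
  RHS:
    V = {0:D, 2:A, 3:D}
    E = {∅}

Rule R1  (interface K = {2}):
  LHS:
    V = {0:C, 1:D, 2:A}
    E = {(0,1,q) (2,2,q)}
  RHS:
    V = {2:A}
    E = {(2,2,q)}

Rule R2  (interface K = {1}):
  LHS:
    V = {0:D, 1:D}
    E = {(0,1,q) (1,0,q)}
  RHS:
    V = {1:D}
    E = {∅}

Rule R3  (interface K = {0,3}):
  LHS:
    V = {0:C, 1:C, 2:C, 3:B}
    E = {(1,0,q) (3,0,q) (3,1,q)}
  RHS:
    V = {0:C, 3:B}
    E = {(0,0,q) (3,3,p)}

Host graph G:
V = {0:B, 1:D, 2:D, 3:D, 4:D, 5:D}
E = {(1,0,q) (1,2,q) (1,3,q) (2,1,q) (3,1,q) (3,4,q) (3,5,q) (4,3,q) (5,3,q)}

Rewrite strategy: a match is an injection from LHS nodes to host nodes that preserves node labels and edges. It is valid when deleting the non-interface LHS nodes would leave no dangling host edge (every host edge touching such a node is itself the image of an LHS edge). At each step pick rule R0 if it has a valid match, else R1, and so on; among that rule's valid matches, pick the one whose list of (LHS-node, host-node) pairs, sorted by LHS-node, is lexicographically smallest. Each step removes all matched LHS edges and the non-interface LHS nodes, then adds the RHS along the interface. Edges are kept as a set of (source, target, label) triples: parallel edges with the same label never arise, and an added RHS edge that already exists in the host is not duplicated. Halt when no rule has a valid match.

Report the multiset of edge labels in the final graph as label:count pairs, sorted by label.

Answer: q:1

Derivation:
[0] host  ⇒  6 nodes, 9 edges  {1-q->0 1-q->2 1-q->3 2-q->1 3-q->1 3-q->4 3-q->5 4-q->3 5-q->3}
[1] R2 @ {0↦2, 1↦1}  ⇒  5 nodes, 7 edges  {1-q->0 1-q->3 3-q->1 3-q->4 3-q->5 4-q->3 5-q->3}
[2] R2 @ {0↦4, 1↦3}  ⇒  4 nodes, 5 edges  {1-q->0 1-q->3 3-q->1 3-q->5 5-q->3}
[3] R2 @ {0↦5, 1↦3}  ⇒  3 nodes, 3 edges  {1-q->0 1-q->3 3-q->1}
[4] R2 @ {0↦3, 1↦1}  ⇒  2 nodes, 1 edges  {1-q->0}
normal form: no rule applies after step 4
NF edges: [(1, 0, 'q')]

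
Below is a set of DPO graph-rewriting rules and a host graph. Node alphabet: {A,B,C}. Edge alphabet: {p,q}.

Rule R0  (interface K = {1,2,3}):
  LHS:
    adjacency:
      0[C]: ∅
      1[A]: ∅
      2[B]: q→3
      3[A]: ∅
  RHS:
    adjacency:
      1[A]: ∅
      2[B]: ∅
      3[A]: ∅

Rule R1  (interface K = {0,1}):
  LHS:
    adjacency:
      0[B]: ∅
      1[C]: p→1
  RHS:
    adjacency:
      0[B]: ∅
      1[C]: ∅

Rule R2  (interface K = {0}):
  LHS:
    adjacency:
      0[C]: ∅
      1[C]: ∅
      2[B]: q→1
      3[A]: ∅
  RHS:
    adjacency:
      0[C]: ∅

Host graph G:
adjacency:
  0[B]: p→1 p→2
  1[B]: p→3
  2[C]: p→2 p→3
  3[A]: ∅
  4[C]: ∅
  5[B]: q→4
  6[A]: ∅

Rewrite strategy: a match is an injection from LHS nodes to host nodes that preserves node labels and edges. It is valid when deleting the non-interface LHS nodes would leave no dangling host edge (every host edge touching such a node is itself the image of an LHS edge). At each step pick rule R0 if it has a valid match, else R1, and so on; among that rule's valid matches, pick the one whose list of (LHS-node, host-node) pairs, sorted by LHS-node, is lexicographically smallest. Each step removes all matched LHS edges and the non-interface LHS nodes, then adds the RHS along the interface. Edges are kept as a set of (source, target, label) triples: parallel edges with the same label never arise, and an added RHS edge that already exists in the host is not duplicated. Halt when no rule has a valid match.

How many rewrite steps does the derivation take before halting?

Answer: 2

Steps:
initial: |V|=7 |E|=6  E = 0-p->1 0-p->2 1-p->3 2-p->2 2-p->3 5-q->4
step 1: apply R1 at {0↦0, 1↦2}  → |V|=7 |E|=5  E = 0-p->1 0-p->2 1-p->3 2-p->3 5-q->4
step 2: apply R2 at {0↦2, 1↦4, 2↦5, 3↦6}  → |V|=4 |E|=4  E = 0-p->1 0-p->2 1-p->3 2-p->3
normal form: no rule applies after step 2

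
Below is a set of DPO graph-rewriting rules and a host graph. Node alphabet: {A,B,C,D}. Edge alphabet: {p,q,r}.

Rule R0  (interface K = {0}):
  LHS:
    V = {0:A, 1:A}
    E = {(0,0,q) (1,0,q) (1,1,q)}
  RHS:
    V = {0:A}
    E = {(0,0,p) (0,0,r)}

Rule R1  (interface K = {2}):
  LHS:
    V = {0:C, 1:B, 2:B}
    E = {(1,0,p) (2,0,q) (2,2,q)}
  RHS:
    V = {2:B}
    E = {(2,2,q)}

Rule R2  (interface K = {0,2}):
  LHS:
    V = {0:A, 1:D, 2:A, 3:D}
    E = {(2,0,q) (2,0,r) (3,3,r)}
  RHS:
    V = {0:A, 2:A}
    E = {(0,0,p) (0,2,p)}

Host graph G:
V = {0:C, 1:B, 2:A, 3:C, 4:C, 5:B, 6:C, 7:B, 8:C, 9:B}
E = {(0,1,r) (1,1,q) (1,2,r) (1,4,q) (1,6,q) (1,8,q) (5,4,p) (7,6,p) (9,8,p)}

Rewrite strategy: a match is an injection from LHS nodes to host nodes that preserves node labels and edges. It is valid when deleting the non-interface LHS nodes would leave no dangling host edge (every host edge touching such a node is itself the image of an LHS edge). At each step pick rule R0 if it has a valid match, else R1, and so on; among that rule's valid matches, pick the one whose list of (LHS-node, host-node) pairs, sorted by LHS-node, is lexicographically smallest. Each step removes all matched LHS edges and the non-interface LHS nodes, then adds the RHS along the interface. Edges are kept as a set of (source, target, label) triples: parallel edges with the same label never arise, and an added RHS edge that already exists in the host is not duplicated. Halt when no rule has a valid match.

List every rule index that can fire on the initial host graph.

R0: no valid match — LHS pattern not found
R1: 3 valid matches — {0↦4, 1↦5, 2↦1}, {0↦6, 1↦7, 2↦1}, {0↦8, 1↦9, 2↦1}
R2: no valid match — LHS pattern not found

Answer: [R1]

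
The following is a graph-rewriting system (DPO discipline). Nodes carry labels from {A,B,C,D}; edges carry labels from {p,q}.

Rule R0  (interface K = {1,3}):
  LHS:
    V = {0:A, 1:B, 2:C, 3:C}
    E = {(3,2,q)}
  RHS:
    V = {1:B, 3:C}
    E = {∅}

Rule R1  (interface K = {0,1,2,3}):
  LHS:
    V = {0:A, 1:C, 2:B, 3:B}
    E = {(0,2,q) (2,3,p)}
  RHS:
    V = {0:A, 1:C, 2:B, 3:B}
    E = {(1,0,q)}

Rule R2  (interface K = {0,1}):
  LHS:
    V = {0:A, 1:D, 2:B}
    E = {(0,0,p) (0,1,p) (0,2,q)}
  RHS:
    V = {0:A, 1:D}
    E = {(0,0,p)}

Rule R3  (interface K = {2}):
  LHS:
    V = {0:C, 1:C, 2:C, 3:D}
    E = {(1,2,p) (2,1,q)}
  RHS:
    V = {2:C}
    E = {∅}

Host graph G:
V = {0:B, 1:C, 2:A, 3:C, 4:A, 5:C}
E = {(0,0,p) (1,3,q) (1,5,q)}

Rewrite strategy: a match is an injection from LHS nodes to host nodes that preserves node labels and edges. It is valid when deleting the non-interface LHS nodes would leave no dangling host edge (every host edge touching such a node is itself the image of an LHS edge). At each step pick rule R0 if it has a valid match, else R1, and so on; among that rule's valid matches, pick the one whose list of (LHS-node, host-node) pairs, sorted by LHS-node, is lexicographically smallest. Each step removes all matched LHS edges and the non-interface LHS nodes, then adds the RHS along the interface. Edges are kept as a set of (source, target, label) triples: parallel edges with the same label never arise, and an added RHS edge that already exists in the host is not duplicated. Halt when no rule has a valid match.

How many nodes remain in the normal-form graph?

[0] host  ⇒  6 nodes, 3 edges  {0-p->0 1-q->3 1-q->5}
[1] R0 @ {0↦2, 1↦0, 2↦3, 3↦1}  ⇒  4 nodes, 2 edges  {0-p->0 1-q->5}
[2] R0 @ {0↦4, 1↦0, 2↦5, 3↦1}  ⇒  2 nodes, 1 edges  {0-p->0}
normal form: no rule applies after step 2
NF nodes: {0:B, 1:C}

Answer: 2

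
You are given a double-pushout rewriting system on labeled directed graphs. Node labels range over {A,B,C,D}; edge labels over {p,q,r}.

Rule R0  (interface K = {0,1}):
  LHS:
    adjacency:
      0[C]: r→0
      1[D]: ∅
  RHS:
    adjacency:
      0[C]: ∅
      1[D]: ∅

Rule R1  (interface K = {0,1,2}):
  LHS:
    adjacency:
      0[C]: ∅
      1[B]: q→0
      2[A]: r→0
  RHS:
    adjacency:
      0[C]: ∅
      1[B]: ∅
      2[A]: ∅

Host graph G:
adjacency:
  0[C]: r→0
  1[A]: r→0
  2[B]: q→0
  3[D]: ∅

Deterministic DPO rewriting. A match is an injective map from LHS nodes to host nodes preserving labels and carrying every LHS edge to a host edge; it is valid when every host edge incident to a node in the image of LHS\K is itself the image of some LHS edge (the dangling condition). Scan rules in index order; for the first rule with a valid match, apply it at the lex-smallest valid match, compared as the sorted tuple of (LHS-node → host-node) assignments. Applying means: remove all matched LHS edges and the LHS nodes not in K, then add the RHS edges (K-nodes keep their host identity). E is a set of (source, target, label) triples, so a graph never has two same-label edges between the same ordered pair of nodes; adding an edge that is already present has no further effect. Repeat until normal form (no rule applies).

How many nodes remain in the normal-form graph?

Answer: 4

Steps:
[0] host  ⇒  4 nodes, 3 edges  {0-r->0 1-r->0 2-q->0}
[1] R0 @ {0↦0, 1↦3}  ⇒  4 nodes, 2 edges  {1-r->0 2-q->0}
[2] R1 @ {0↦0, 1↦2, 2↦1}  ⇒  4 nodes, 0 edges  {∅}
normal form: no rule applies after step 2
NF nodes: {0:C, 1:A, 2:B, 3:D}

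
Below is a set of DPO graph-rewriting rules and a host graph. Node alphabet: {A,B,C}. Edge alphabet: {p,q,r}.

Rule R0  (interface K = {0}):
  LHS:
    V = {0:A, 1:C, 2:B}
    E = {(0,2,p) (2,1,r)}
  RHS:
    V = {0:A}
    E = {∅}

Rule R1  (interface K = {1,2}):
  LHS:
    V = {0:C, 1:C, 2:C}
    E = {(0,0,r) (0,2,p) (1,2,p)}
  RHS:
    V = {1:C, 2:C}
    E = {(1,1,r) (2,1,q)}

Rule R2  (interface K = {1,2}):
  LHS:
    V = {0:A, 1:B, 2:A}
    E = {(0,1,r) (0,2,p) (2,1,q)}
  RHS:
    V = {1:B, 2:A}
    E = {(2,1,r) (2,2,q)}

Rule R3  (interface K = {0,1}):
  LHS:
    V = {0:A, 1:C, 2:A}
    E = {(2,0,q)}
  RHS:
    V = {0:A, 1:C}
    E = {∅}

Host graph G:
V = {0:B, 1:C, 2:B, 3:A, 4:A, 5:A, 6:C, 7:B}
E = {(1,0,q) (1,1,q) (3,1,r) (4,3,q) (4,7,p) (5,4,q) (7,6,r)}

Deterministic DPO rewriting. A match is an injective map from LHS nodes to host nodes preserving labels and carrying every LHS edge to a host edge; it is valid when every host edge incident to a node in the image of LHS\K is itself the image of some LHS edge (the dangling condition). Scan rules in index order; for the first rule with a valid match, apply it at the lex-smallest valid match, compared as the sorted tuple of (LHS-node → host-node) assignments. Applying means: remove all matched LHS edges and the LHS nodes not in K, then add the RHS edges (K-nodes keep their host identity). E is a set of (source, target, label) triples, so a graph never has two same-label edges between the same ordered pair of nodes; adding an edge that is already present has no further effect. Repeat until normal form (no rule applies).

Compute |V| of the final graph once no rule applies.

Answer: 4

Steps:
start.  V:8 E:7  edges: 1-q->0 1-q->1 3-r->1 4-q->3 4-p->7 5-q->4 7-r->6
1. fire R0 via {0↦4, 1↦6, 2↦7}  →  V:6 E:5  edges: 1-q->0 1-q->1 3-r->1 4-q->3 5-q->4
2. fire R3 via {0↦4, 1↦1, 2↦5}  →  V:5 E:4  edges: 1-q->0 1-q->1 3-r->1 4-q->3
3. fire R3 via {0↦3, 1↦1, 2↦4}  →  V:4 E:3  edges: 1-q->0 1-q->1 3-r->1
final graph: no rule applies after step 3
NF nodes: {0:B, 1:C, 2:B, 3:A}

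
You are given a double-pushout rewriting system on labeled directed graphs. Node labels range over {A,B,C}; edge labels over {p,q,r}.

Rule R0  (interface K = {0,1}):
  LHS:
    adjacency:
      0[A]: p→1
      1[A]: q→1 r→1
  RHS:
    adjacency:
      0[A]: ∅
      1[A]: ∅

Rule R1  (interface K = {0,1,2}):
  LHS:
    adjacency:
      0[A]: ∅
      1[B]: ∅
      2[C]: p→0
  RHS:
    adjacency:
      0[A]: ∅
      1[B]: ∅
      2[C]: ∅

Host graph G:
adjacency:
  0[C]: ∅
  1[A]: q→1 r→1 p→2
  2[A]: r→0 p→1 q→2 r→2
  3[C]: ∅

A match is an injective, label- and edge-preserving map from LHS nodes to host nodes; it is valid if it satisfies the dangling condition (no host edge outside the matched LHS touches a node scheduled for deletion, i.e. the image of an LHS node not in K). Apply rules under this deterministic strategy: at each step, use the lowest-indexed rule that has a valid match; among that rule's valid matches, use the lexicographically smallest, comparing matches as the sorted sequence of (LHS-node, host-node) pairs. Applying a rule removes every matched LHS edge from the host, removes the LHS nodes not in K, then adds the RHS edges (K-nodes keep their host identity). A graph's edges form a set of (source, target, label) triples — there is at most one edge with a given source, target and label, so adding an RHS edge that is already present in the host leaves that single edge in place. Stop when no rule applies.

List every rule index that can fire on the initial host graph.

R0: 2 valid matches — {0↦1, 1↦2}, {0↦2, 1↦1}
R1: no valid match — LHS pattern not found

Answer: [R0]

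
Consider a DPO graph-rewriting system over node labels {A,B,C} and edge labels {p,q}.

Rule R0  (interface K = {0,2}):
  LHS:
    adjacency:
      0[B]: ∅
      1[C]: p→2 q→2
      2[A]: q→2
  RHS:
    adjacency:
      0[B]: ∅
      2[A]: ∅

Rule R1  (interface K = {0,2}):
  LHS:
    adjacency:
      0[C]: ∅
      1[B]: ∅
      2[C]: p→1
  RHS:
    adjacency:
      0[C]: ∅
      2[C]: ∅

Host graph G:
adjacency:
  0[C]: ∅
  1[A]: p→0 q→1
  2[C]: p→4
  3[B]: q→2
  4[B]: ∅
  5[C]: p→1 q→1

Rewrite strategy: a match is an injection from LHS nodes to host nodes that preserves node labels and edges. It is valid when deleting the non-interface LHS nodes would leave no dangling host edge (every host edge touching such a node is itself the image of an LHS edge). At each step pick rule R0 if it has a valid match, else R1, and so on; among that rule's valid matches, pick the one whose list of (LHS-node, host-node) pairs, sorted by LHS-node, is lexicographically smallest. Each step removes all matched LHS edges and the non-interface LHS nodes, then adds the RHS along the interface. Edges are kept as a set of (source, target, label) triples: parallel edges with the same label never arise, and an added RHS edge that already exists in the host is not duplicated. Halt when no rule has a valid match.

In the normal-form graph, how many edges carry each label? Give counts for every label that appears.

Answer: p:1 q:1

Derivation:
[0] host  ⇒  6 nodes, 6 edges  {1-p->0 1-q->1 2-p->4 3-q->2 5-p->1 5-q->1}
[1] R0 @ {0↦3, 1↦5, 2↦1}  ⇒  5 nodes, 3 edges  {1-p->0 2-p->4 3-q->2}
[2] R1 @ {0↦0, 1↦4, 2↦2}  ⇒  4 nodes, 2 edges  {1-p->0 3-q->2}
final graph: no rule applies after step 2
NF edges: [(1, 0, 'p'), (3, 2, 'q')]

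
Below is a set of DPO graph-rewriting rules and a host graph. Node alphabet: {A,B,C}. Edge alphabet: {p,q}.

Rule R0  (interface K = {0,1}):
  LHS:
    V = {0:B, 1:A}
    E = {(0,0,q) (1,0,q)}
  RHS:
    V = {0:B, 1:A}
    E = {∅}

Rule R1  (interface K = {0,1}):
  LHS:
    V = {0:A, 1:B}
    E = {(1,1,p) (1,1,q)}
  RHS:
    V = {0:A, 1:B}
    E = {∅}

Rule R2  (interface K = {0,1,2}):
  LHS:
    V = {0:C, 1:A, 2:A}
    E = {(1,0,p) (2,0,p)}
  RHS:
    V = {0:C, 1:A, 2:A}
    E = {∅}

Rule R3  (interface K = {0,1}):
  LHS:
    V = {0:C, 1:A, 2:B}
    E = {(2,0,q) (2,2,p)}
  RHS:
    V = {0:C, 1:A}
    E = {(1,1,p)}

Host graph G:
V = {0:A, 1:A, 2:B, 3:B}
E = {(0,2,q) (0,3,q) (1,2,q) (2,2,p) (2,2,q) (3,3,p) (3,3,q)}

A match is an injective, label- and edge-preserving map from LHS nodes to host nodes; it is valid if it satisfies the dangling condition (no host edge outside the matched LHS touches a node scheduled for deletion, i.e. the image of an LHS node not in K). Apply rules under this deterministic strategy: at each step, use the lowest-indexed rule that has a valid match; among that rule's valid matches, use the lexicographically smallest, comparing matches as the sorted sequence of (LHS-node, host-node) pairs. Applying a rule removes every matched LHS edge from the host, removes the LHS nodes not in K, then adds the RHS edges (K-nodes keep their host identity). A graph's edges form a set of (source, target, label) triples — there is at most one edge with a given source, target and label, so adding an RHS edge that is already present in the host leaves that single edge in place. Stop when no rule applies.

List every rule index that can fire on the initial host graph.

Answer: [R0,R1]

Derivation:
R0: 3 valid matches — {0↦2, 1↦0}, {0↦2, 1↦1}, {0↦3, 1↦0}
R1: 4 valid matches — {0↦0, 1↦2}, {0↦0, 1↦3}, {0↦1, 1↦2} (+1 more)
R2: no valid match — LHS pattern not found
R3: no valid match — LHS pattern not found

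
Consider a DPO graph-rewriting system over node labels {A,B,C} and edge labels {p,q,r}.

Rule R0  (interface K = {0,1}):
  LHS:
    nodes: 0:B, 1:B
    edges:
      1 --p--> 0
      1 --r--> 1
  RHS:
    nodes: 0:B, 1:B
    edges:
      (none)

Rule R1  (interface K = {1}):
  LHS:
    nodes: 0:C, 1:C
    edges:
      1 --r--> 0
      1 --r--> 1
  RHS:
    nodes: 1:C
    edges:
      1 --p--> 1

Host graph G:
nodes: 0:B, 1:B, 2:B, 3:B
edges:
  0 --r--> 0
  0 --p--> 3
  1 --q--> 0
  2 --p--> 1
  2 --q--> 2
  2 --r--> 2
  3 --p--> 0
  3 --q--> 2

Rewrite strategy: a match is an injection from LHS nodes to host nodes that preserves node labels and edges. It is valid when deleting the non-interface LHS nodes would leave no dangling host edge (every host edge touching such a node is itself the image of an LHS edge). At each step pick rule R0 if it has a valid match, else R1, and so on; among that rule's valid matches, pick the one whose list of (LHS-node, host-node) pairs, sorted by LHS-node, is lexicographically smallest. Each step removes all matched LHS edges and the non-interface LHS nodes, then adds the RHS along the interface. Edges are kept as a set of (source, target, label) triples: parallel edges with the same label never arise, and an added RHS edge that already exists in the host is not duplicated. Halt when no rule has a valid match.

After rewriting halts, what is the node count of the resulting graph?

start.  V:4 E:8  edges: 0-r->0 0-p->3 1-q->0 2-p->1 2-q->2 2-r->2 3-p->0 3-q->2
1. fire R0 via {0↦1, 1↦2}  →  V:4 E:6  edges: 0-r->0 0-p->3 1-q->0 2-q->2 3-p->0 3-q->2
2. fire R0 via {0↦3, 1↦0}  →  V:4 E:4  edges: 1-q->0 2-q->2 3-p->0 3-q->2
final graph: no rule applies after step 2
NF nodes: {0:B, 1:B, 2:B, 3:B}

Answer: 4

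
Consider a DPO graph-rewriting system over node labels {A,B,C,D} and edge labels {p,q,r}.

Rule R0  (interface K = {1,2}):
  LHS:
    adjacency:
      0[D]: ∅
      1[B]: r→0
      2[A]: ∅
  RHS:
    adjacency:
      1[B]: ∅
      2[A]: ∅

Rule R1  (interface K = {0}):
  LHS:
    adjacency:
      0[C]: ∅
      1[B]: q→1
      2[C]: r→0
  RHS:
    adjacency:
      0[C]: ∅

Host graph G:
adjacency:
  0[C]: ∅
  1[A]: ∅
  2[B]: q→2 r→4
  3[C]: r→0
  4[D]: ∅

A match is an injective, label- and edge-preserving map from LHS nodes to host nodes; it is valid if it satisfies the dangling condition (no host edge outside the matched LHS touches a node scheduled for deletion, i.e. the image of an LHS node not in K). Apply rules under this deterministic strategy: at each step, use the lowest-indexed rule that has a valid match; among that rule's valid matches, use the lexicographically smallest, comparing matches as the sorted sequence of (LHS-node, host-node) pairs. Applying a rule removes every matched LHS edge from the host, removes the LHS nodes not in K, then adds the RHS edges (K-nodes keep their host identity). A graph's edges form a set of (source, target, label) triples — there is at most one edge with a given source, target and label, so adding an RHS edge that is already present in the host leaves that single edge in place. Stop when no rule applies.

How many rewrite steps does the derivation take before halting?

initial: |V|=5 |E|=3  E = 2-q->2 2-r->4 3-r->0
step 1: apply R0 at {0↦4, 1↦2, 2↦1}  → |V|=4 |E|=2  E = 2-q->2 3-r->0
step 2: apply R1 at {0↦0, 1↦2, 2↦3}  → |V|=2 |E|=0  E = ∅
final graph: no rule applies after step 2

Answer: 2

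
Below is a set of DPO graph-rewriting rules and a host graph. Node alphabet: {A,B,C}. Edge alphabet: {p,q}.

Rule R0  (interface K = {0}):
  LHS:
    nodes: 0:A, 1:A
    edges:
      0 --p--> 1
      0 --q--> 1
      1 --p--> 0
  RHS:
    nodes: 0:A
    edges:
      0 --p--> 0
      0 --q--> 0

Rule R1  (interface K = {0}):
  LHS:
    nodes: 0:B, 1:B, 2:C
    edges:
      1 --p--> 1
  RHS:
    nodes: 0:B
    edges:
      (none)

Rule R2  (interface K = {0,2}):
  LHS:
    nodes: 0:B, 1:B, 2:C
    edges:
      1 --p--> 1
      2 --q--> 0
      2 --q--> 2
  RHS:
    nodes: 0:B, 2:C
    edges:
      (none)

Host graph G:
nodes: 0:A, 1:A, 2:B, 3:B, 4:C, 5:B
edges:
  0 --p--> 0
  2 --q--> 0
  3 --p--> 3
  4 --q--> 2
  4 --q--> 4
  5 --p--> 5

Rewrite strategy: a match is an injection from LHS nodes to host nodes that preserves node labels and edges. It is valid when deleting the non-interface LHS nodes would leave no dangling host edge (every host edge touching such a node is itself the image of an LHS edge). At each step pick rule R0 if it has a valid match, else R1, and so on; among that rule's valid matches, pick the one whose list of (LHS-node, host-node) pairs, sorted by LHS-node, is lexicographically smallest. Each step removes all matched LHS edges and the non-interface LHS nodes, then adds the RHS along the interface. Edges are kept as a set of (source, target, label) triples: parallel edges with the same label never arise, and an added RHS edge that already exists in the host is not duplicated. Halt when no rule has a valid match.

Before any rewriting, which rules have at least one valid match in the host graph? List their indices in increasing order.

R0: no valid match — LHS pattern not found
R1: no valid match — 4 raw matches, all fail dangling condition
R2: 2 valid matches — {0↦2, 1↦3, 2↦4}, {0↦2, 1↦5, 2↦4}

Answer: [R2]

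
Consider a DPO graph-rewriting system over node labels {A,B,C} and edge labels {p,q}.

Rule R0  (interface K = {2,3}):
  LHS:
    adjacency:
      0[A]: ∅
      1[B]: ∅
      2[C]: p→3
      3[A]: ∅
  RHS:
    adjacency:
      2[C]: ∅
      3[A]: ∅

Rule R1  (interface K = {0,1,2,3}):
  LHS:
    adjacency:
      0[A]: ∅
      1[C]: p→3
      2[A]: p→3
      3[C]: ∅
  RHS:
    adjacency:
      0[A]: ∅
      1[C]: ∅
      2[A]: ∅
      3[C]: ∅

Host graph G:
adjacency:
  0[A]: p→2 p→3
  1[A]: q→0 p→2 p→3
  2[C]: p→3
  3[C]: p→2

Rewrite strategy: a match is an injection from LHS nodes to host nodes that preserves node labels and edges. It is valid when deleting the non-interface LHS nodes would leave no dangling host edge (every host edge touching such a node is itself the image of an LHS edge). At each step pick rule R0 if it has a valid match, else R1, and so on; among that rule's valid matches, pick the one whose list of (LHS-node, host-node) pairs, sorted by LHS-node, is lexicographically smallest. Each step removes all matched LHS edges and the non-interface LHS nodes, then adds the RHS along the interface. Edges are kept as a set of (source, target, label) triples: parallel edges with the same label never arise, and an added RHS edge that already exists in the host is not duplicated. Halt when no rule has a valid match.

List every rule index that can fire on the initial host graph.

Answer: [R1]

Derivation:
R0: no valid match — LHS pattern not found
R1: 4 valid matches — {0↦0, 1↦2, 2↦1, 3↦3}, {0↦0, 1↦3, 2↦1, 3↦2}, {0↦1, 1↦2, 2↦0, 3↦3} (+1 more)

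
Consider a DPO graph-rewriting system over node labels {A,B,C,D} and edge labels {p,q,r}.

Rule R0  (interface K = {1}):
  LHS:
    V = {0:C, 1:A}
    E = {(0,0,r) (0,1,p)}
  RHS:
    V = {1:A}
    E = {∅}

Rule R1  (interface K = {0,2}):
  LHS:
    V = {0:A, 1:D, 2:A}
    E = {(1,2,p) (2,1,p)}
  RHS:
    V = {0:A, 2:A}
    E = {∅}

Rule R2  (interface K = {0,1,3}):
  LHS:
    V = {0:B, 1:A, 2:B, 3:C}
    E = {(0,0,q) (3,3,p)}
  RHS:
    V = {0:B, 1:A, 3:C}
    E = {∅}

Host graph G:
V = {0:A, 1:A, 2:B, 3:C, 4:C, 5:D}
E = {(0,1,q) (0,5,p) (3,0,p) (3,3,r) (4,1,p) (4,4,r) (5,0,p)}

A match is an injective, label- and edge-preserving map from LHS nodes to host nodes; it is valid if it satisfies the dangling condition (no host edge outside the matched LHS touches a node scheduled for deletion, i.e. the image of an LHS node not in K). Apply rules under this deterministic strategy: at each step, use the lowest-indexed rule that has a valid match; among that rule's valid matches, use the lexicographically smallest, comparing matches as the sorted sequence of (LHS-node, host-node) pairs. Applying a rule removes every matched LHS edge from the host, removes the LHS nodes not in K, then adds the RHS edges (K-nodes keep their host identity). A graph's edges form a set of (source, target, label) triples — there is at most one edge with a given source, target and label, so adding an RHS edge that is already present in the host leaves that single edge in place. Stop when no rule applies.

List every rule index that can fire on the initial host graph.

Answer: [R0,R1]

Derivation:
R0: 2 valid matches — {0↦3, 1↦0}, {0↦4, 1↦1}
R1: 1 valid match — {0↦1, 1↦5, 2↦0}
R2: no valid match — LHS pattern not found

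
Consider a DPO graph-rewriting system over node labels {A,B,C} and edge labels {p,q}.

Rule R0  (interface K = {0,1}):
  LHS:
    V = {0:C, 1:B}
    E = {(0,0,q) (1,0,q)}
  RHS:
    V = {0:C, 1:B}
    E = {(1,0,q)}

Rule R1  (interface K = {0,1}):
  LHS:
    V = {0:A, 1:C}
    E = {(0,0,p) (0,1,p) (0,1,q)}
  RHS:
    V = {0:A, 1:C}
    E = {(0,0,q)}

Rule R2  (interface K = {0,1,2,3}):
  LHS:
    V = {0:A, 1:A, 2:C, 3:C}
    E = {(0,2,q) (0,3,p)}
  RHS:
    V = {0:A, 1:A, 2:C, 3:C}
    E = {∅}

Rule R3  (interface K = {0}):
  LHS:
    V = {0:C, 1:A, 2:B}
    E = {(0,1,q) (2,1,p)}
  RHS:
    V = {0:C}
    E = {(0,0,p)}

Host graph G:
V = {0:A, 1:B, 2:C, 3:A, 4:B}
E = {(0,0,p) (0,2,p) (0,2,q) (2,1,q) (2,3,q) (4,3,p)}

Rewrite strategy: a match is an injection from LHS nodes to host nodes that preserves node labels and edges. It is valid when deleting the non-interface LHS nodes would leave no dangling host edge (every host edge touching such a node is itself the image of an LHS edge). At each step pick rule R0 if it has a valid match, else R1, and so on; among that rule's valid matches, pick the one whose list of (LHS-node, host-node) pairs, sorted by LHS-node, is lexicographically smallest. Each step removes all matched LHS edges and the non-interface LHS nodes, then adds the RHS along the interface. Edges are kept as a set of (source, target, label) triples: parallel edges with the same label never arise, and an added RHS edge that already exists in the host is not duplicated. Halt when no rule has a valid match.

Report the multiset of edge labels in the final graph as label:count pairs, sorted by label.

Answer: p:1 q:2

Rewrite trace:
initial: |V|=5 |E|=6  E = 0-p->0 0-p->2 0-q->2 2-q->1 2-q->3 4-p->3
step 1: apply R1 at {0↦0, 1↦2}  → |V|=5 |E|=4  E = 0-q->0 2-q->1 2-q->3 4-p->3
step 2: apply R3 at {0↦2, 1↦3, 2↦4}  → |V|=3 |E|=3  E = 0-q->0 2-q->1 2-p->2
final graph: no rule applies after step 2
NF edges: [(0, 0, 'q'), (2, 1, 'q'), (2, 2, 'p')]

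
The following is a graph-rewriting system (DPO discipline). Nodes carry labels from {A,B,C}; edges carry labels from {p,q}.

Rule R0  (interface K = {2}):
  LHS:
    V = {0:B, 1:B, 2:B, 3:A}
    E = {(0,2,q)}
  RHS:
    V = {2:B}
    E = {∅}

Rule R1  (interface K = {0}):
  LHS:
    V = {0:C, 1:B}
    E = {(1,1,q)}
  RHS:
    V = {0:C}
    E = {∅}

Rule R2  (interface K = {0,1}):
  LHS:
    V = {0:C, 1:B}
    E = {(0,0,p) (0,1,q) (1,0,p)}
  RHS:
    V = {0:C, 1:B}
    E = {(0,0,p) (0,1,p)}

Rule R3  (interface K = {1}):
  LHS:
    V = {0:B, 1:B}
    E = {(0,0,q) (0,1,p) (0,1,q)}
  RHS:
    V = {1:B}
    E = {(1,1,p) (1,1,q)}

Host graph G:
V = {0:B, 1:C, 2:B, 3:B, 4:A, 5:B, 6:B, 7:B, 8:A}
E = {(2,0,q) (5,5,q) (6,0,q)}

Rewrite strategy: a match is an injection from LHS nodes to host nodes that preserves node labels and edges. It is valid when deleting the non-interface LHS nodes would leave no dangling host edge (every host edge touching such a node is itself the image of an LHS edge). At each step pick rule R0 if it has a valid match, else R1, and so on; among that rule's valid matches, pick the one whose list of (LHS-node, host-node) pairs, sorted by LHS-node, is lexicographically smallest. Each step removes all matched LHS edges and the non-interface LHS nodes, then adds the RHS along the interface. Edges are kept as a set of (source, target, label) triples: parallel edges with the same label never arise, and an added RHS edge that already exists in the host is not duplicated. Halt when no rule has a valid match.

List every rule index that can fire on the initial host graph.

R0: 8 valid matches — {0↦2, 1↦3, 2↦0, 3↦4}, {0↦2, 1↦3, 2↦0, 3↦8}, {0↦2, 1↦7, 2↦0, 3↦4} (+5 more)
R1: 1 valid match — {0↦1, 1↦5}
R2: no valid match — LHS pattern not found
R3: no valid match — LHS pattern not found

Answer: [R0,R1]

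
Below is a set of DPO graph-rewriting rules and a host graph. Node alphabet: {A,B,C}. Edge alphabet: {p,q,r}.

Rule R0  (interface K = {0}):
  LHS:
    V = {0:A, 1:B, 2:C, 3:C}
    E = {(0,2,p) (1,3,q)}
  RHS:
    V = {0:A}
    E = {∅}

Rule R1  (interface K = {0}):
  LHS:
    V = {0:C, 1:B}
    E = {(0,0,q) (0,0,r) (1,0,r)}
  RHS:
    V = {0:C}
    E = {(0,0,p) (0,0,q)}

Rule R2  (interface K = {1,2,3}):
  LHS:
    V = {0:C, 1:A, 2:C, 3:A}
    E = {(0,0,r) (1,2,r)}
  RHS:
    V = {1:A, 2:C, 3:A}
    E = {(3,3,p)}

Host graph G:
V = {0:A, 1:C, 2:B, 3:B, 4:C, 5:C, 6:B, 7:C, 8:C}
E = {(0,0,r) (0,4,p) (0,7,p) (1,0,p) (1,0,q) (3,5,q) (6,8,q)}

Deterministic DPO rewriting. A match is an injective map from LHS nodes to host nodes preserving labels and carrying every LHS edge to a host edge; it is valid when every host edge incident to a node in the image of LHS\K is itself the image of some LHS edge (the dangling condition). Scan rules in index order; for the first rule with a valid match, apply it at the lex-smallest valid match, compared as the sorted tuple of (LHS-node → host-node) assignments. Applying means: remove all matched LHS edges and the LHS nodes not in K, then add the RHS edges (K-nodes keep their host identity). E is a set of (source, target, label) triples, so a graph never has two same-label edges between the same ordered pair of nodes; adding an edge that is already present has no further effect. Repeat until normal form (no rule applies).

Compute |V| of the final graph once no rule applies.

[0] host  ⇒  9 nodes, 7 edges  {0-r->0 0-p->4 0-p->7 1-p->0 1-q->0 3-q->5 6-q->8}
[1] R0 @ {0↦0, 1↦3, 2↦4, 3↦5}  ⇒  6 nodes, 5 edges  {0-r->0 0-p->7 1-p->0 1-q->0 6-q->8}
[2] R0 @ {0↦0, 1↦6, 2↦7, 3↦8}  ⇒  3 nodes, 3 edges  {0-r->0 1-p->0 1-q->0}
halt: no rule applies after step 2
NF nodes: {0:A, 1:C, 2:B}

Answer: 3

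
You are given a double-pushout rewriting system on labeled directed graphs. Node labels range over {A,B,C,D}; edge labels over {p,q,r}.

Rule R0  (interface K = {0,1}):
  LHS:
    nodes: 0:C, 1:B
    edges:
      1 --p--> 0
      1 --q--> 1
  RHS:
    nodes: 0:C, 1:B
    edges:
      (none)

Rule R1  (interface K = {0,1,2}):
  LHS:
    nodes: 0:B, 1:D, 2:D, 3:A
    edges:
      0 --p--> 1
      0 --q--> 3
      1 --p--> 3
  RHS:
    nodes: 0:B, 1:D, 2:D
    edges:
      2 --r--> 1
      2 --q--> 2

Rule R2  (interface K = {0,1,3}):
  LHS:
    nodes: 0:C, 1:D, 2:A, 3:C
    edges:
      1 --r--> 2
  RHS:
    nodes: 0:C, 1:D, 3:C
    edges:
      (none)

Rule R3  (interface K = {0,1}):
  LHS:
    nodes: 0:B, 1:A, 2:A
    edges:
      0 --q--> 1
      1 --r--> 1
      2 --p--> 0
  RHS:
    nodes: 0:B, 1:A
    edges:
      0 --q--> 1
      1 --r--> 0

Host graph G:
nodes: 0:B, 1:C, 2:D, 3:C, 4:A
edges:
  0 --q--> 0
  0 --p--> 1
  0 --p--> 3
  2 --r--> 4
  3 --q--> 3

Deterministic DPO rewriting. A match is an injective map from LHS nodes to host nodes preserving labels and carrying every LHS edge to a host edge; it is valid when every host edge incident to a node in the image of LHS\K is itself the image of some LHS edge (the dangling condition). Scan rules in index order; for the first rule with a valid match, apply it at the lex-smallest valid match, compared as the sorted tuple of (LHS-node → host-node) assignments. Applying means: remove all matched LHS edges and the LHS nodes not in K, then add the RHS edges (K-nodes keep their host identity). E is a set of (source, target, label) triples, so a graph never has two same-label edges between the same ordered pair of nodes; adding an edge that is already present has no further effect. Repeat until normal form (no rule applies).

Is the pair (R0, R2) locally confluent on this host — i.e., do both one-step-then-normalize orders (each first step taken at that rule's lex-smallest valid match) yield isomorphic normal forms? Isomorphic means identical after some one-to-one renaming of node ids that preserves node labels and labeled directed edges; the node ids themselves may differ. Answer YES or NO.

branch R0-first: apply at {0↦1, 1↦0} → |E|=3, then 1 more step(s) → NF |V|=4 |E|=2 V={0:B, 1:C, 2:D, 3:C} E=0-p->3 3-q->3
branch R2-first: apply at {0↦1, 1↦2, 2↦4, 3↦3} → |E|=4, then 1 more step(s) → NF |V|=4 |E|=2 V={0:B, 1:C, 2:D, 3:C} E=0-p->3 3-q->3
graphs isomorphic (equal up to label-preserving node renaming)

Answer: YES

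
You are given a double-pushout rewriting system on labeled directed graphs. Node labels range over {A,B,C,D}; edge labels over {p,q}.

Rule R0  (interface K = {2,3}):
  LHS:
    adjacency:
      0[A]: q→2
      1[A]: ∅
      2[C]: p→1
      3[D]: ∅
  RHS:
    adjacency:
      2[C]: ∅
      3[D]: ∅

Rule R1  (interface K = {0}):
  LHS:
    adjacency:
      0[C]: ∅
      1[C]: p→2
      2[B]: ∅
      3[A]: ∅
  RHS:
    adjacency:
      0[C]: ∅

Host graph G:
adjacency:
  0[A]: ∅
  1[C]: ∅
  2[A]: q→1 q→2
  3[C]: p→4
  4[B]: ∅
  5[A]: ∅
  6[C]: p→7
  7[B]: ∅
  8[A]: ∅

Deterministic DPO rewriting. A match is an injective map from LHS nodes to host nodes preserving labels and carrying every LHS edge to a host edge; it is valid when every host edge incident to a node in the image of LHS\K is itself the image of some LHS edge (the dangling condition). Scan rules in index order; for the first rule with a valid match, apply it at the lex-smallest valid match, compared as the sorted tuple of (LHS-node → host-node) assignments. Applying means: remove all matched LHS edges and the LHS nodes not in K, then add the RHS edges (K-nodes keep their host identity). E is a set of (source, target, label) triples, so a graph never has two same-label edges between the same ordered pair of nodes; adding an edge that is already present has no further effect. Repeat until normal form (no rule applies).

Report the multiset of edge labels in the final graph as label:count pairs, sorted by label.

Answer: q:2

Steps:
start.  V:9 E:4  edges: 2-q->1 2-q->2 3-p->4 6-p->7
1. fire R1 via {0↦1, 1↦3, 2↦4, 3↦0}  →  V:6 E:3  edges: 2-q->1 2-q->2 6-p->7
2. fire R1 via {0↦1, 1↦6, 2↦7, 3↦5}  →  V:3 E:2  edges: 2-q->1 2-q->2
halt: no rule applies after step 2
NF edges: [(2, 1, 'q'), (2, 2, 'q')]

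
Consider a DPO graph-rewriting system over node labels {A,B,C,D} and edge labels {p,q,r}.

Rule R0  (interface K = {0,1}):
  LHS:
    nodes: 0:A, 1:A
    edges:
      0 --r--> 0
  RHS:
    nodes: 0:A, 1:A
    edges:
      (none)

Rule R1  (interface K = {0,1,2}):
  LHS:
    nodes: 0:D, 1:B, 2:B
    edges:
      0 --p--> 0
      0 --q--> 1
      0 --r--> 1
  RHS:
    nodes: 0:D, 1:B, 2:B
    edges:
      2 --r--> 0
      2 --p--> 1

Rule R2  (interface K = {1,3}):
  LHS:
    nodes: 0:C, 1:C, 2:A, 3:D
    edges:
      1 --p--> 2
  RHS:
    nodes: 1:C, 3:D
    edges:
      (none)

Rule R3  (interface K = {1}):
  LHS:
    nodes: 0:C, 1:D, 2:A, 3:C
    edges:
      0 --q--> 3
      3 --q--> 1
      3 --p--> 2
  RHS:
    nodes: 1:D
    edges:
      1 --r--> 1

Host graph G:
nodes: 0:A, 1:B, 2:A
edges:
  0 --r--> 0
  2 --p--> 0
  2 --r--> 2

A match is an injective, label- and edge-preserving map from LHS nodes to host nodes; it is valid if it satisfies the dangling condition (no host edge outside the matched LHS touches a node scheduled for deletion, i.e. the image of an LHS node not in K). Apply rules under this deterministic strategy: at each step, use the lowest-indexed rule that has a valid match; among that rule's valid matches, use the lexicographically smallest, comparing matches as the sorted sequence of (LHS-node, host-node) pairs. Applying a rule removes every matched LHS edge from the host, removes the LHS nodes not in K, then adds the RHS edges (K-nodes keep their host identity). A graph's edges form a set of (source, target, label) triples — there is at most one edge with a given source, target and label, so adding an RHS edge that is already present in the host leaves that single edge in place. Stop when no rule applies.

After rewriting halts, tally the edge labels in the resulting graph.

start.  V:3 E:3  edges: 0-r->0 2-p->0 2-r->2
1. fire R0 via {0↦0, 1↦2}  →  V:3 E:2  edges: 2-p->0 2-r->2
2. fire R0 via {0↦2, 1↦0}  →  V:3 E:1  edges: 2-p->0
halt: no rule applies after step 2
NF edges: [(2, 0, 'p')]

Answer: p:1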